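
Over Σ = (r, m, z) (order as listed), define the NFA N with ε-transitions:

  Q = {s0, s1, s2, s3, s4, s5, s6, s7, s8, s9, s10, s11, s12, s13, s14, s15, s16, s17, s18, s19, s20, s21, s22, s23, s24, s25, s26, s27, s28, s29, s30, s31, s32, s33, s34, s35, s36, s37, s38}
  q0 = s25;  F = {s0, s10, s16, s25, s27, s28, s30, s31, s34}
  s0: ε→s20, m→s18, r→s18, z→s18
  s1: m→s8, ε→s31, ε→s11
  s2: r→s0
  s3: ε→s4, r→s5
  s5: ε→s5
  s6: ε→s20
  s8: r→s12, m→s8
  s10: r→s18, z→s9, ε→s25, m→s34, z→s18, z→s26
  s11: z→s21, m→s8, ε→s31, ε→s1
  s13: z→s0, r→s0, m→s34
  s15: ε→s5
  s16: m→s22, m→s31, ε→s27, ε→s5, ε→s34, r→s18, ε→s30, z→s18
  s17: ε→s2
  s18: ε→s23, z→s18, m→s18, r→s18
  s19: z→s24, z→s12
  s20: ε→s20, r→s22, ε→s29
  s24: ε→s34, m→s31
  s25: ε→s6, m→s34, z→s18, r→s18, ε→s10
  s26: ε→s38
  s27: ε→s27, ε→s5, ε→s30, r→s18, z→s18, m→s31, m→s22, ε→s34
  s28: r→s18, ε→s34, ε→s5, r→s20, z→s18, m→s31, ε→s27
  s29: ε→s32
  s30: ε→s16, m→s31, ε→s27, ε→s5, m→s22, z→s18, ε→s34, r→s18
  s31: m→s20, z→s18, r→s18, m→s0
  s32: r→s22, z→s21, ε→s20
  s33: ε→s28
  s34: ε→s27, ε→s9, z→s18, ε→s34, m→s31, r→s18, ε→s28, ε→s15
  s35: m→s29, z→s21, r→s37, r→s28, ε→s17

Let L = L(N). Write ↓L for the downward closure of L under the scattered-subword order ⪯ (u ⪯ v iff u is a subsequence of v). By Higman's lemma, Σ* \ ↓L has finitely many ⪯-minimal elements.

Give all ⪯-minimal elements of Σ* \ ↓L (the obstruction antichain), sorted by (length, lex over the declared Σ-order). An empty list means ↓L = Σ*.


|Q|=39, |F|=9, |δ|=99 (42 ε).
min D↑ (5 st, q0=0, F={1}): 0:r→1,m→2,z→1 1:r→1,m→1,z→1 2:r→1,m→3,z→1 3:r→1,m→4,z→1 4:r→1,m→1,z→1 (ε-aug+det+¬).
'r': N↓-sim [22, 7] end={s18,s20,s21,s22,s23,s29,s32} rej; 1/1 del acc.
'z': |S_i|=[22, 6] end={s18,s21,s23,s26,s38,s9} — reject; 1/1 single-dels accept.
'mmmm': N↓-sim [22, 17, 9, 8, 2] end={s18,s23} — reject; 4/4 single-dels accept.
3 obstructions.

A = [r, z, mmmm].


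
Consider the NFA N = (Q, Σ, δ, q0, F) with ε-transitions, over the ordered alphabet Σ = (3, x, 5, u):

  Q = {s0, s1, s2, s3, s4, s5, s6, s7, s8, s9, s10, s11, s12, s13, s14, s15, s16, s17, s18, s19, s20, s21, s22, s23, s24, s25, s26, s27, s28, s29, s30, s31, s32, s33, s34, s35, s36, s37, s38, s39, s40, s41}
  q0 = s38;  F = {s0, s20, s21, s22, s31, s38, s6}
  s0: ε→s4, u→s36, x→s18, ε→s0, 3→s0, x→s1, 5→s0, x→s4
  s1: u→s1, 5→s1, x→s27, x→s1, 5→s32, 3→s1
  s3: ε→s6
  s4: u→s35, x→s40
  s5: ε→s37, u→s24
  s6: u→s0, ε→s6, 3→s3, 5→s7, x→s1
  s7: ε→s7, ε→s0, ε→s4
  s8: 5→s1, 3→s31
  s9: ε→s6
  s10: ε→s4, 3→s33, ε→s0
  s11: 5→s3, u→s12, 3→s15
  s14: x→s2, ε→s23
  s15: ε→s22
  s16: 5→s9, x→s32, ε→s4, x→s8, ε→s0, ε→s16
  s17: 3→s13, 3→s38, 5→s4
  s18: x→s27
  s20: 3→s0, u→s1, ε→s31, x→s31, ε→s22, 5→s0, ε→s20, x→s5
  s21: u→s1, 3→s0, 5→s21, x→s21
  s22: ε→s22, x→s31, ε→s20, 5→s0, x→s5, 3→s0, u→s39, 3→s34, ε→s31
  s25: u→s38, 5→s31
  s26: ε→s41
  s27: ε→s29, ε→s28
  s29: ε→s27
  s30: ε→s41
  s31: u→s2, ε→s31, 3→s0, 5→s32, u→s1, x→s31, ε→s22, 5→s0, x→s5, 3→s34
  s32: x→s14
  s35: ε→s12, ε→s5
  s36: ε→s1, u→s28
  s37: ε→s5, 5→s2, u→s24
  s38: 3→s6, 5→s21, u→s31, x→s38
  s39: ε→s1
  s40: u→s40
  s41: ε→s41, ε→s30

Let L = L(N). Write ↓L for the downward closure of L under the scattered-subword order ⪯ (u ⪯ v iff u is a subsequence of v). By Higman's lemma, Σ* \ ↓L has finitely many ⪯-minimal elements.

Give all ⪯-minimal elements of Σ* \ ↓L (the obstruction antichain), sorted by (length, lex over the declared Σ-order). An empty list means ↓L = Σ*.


|Q|=42, |F|=7, |δ|=103 (36 ε).
min D↑ (6 st, q0=0, F={4}): 0:3→1,x→0,5→2,u→3 1:3→1,x→4,5→5,u→5 2:3→5,x→2,5→2,u→4 3:3→5,x→3,5→5,u→4 4:3→4,x→4,5→4,u→4 5:3→5,x→4,5→5,u→4.
'3x': |S_i|=[28, 22, 16] end={s1,s12,s14,s18,s2,s23,s24,s27,s28,s29,s32,s35,…} rej; 2/2 single-dels accept.
'5u': N↓-sim [28, 20, 15] end={s1,s12,s14,s2,s23,s24,s27,s28,s29,s32,s35,s36,…} rej; 2/2 del acc.
'uu': |S_i|=[28, 23, 16] end={s1,s12,s14,s2,s23,s24,s27,s28,s29,s32,s35,s36,…} — reject; 2/2 single-dels accept.
'u5x': |S_i|=[28, 23, 18, 16] end={s1,s12,s14,s18,s2,s23,s24,s27,s28,s29,s32,s35,…} ∉↓L; 3/3 deletions ∈↓L.
4 minimals (antichain).

A = [3x, 5u, uu, u5x].


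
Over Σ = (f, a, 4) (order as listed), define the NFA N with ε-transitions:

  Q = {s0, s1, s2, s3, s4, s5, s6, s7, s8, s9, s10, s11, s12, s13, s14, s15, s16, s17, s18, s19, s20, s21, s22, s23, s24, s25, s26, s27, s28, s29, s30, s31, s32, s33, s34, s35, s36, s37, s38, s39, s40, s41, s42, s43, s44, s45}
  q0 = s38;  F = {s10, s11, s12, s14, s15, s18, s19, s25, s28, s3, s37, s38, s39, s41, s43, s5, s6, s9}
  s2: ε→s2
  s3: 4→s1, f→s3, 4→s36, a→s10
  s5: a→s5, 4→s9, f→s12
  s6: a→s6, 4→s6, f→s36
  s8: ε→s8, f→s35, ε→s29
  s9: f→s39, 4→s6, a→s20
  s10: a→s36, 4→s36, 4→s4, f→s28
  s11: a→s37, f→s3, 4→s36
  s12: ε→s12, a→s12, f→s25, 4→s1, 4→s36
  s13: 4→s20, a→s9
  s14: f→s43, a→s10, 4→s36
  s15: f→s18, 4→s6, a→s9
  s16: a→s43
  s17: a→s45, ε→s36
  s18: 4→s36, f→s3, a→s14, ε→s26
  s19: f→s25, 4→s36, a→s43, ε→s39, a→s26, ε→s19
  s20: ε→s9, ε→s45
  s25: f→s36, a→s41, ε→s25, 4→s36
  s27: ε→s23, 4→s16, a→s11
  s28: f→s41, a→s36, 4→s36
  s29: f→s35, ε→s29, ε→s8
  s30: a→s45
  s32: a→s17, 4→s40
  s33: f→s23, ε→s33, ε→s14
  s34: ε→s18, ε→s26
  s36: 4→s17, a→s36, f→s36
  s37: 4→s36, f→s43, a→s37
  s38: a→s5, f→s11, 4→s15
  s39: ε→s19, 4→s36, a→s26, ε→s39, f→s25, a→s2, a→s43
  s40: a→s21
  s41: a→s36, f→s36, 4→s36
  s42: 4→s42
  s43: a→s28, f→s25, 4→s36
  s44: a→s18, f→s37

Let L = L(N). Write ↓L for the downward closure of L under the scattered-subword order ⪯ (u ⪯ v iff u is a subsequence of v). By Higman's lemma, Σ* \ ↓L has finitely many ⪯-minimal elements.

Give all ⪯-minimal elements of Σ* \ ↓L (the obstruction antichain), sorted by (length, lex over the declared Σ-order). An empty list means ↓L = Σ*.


|Q|=46, |F|=18, |δ|=99 (20 ε).
min D↑ (18 st, q0=0, F={6}): 0:f→1,a→2,4→3 1:f→4,a→5,4→6 2:f→7,a→2,4→8 3:f→9,a→8,4→10 4:f→4,a→11,4→6 5:f→12,a→5,4→6 6:f→6,a→6,4→6 7:f→13,a→7,4→6 8:f→14,a→8,4→10 9:f→4,a→15,4→6 10:f→6,a→10,4→10 11:f→16,a→6,4→6 12:f→13,a→16,4→6 13:f→6,a→17,4→6 14:f→13,a→12,4→6 15:f→12,a→11,4→6 16:f→17,a→6,4→6 17:f→6,a→6,4→6 (ε-aug+det+¬).
'f4': N↓-sim [26, 20, 5] end={s1,s17,s36,s4,s45} rej; 2/2 deletions ∈↓L.
'44f': run [26, 21, 6, 3] end={s17,s36,s45} rej; 3/3 del acc.
'ffaa': |S_i|=[26, 20, 11, 7, 3] end={s17,s36,s45} — reject; 4/4 deletions ∈↓L.
'afff': |S_i|=[26, 21, 13, 5, 3] end={s17,s36,s45} — reject; 4/4 single-dels accept.
'4faaa': |S_i|=[26, 21, 17, 12, 7, 3] end={s17,s36,s45} — reject; 5/5 del acc.
5 minimals (antichain).

A = [f4, 44f, ffaa, afff, 4faaa].


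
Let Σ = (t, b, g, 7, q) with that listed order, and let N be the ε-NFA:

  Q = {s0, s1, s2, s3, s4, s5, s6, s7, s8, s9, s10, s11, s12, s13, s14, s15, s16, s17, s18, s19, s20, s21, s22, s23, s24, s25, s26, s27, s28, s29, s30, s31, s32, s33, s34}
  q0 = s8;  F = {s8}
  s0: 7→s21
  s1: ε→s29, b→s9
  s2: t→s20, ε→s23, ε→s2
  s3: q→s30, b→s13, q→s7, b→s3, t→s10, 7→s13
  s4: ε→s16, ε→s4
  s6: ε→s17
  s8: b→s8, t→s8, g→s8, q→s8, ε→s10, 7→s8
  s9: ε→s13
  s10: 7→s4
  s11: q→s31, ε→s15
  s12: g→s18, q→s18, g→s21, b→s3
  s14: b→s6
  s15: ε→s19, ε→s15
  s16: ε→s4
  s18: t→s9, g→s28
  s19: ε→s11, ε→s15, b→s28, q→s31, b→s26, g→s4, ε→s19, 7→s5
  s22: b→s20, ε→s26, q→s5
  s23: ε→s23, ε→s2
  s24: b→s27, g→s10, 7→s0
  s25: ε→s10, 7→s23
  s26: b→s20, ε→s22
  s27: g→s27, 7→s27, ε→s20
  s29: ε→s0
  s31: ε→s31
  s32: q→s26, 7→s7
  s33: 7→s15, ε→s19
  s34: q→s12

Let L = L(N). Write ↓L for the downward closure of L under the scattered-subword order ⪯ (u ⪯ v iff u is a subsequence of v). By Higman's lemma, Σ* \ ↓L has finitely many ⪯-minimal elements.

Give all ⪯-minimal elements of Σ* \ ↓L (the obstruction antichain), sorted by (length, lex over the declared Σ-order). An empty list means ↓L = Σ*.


Antichain: [].

|Q|=35, |F|=1, |δ|=65 (24 ε).
min D↑ (1 st, q0=0, F={}): 0:t→0,b→0,g→0,7→0,q→0 [Hopcroft].
L(D↑) = ∅; no obstructions.


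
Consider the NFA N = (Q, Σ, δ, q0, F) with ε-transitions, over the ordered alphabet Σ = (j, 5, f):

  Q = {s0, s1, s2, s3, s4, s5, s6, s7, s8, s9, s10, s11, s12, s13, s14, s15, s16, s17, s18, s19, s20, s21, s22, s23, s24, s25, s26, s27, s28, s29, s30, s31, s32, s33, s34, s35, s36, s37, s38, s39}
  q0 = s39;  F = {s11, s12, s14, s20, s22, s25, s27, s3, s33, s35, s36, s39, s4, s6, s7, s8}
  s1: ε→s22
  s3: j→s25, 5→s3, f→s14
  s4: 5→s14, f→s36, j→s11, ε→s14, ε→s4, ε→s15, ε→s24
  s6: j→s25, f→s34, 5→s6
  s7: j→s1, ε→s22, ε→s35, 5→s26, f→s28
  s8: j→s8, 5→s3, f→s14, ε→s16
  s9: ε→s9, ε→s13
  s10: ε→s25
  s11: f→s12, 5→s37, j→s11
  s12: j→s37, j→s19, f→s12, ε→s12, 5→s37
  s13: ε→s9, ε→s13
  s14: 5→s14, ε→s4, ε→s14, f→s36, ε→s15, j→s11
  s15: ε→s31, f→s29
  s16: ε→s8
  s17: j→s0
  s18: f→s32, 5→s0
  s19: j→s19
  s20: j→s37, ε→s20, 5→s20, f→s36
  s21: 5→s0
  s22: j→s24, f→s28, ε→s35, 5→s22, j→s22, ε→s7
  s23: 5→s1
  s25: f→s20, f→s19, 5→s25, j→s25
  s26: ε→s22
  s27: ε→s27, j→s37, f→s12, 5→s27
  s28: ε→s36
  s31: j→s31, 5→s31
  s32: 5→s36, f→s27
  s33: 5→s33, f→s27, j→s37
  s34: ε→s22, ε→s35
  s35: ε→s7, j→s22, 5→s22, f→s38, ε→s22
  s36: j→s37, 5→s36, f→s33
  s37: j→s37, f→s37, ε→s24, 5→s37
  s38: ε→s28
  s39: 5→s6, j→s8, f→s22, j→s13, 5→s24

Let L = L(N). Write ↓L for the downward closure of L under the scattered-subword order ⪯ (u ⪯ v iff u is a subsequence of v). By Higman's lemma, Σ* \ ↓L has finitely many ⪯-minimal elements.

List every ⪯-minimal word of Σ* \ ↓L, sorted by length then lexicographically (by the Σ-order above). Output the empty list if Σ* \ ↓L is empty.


A = [ffj, jfj5, 5jfj, fffff5].

|Q|=40, |F|=16, |δ|=98 (31 ε).
min D↑ (14 st, q0=0, F={10}): 0:j→1,5→2,f→3 1:j→1,5→4,f→5 2:j→6,5→2,f→3 3:j→3,5→3,f→7 4:j→6,5→4,f→5 5:j→8,5→5,f→7 6:j→6,5→6,f→9 7:j→10,5→7,f→11 8:j→8,5→10,f→12 9:j→10,5→9,f→7 10:j→10,5→10,f→10 11:j→10,5→11,f→13 12:j→10,5→10,f→12 13:j→10,5→13,f→12 [Hopcroft].
'ffj': |S_i|=[30, 22, 10, 3] end={s19,s24,s37} ∉↓L; 3/3 del acc.
'jfj5': N↓-sim [30, 27, 16, 6, 3] end={s24,s31,s37} rej; 4/4 del acc.
'5jfj': N↓-sim [30, 25, 18, 10, 3] end={s19,s24,s37} rej; 4/4 del acc.
'fffff5': N↓-sim [30, 22, 10, 6, 5, 4, 2] end={s24,s37} — reject; 6/6 single-dels accept.
4 words, ⪯-incomp.


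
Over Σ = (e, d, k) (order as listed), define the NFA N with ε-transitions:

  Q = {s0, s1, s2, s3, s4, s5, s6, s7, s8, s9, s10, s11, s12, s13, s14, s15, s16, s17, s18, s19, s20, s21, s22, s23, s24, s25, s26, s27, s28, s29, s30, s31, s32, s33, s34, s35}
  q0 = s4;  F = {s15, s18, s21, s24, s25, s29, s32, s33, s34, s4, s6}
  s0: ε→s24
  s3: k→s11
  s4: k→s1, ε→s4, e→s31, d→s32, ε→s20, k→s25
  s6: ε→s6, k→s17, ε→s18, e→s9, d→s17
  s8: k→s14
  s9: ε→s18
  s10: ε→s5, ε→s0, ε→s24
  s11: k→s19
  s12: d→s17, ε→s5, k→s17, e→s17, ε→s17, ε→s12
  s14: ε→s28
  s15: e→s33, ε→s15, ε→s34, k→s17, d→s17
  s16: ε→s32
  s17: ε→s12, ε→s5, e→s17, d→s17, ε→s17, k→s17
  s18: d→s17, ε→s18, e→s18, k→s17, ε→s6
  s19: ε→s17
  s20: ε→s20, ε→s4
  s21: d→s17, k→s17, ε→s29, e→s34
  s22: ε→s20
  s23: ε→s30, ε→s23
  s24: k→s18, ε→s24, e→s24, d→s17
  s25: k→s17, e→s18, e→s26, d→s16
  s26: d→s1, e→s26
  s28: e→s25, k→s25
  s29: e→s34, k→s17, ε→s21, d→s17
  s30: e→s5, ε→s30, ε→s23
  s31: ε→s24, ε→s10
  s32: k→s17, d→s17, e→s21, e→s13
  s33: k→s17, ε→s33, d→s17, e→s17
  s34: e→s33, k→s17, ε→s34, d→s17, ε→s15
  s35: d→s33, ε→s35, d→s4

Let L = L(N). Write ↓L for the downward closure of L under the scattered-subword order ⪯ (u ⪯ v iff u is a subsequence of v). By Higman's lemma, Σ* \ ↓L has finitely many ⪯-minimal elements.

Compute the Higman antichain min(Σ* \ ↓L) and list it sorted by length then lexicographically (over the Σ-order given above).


|Q|=36, |F|=11, |δ|=90 (38 ε).
min D↑ (9 st, q0=0, F={4}): 0:e→1,d→2,k→3 1:e→1,d→4,k→5 2:e→6,d→4,k→4 3:e→5,d→2,k→4 4:e→4,d→4,k→4 5:e→5,d→4,k→4 6:e→7,d→4,k→4 7:e→8,d→4,k→4 8:e→4,d→4,k→4.
'ed': |S_i|=[23, 18, 4] end={s1,s12,s17,s5} ∉↓L; 2/2 del acc.
'dd': N↓-sim [23, 12, 3] end={s12,s17,s5} rej; 2/2 deletions ∈↓L.
'dk': |S_i|=[23, 12, 3] end={s12,s17,s5} ∉↓L; 2/2 single-dels accept.
'kk': N↓-sim [23, 17, 3] end={s12,s17,s5} ∉↓L; 2/2 deletions ∈↓L.
'deeee': |S_i|=[23, 12, 9, 6, 4, 3] end={s12,s17,s5} — reject; 5/5 deletions ∈↓L.
5 words, ⪯-incomp.

min(Σ*\↓L) = [ed, dd, dk, kk, deeee].


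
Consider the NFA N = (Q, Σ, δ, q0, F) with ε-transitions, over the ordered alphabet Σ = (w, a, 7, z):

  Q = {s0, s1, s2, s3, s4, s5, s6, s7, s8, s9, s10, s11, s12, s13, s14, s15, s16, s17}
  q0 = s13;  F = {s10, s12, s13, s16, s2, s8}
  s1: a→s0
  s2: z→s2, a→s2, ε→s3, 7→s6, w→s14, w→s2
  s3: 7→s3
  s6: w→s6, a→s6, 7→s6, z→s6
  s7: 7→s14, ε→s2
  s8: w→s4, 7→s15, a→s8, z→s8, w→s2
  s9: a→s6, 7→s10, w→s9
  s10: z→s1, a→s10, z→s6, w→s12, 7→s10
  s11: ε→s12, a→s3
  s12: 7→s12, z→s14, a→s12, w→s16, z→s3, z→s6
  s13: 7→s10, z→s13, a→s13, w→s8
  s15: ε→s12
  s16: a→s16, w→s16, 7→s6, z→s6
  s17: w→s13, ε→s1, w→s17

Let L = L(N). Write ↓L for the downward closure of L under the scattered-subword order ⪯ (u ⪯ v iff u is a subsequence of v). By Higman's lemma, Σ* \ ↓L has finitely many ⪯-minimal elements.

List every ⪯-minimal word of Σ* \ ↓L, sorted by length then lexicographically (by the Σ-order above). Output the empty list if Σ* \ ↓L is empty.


Antichain: [7z, ww7].

|Q|=18, |F|=6, |δ|=47 (5 ε).
min D↑ (7 st, q0=0, F={5}): 0:w→1,a→0,7→2,z→0 1:w→3,a→1,7→4,z→1 2:w→4,a→2,7→2,z→5 3:w→3,a→3,7→5,z→3 4:w→6,a→4,7→4,z→5 5:w→5,a→5,7→5,z→5 6:w→6,a→6,7→5,z→5 [Hopcroft].
'7z': run [13, 9, 5] end={s0,s1,s14,s3,s6} ∉↓L; 2/2 del acc.
'ww7': |S_i|=[13, 9, 6, 2] end={s3,s6} — reject; 3/3 deletions ∈↓L.
2 obstructions.


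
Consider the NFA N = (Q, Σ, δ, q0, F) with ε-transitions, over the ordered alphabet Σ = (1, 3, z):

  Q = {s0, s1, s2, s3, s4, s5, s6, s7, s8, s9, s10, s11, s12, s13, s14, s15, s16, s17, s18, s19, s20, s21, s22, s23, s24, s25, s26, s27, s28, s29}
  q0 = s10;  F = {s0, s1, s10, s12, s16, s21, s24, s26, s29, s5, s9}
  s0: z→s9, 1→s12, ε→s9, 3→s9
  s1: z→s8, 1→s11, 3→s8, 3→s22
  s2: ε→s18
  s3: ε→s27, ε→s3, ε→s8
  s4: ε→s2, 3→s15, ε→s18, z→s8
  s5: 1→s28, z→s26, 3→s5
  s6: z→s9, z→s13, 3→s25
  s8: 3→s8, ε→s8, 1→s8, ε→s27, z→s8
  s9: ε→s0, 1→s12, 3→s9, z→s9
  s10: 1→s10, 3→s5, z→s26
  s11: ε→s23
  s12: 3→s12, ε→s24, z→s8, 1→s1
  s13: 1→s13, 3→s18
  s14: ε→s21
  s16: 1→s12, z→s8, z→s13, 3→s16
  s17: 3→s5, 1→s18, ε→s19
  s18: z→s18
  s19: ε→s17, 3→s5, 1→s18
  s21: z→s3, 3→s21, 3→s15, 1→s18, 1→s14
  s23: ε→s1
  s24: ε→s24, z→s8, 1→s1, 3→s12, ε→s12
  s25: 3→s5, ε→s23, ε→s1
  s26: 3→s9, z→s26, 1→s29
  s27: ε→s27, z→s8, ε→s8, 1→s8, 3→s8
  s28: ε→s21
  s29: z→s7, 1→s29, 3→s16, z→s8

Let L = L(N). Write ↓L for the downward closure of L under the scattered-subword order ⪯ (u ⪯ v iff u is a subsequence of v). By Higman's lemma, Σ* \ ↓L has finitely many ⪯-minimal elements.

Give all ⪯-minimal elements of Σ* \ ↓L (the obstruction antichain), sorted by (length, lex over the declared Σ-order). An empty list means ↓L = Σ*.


Antichain: [31z, z1z, z3113].

|Q|=30, |F|=11, |δ|=80 (23 ε).
min D↑ (10 st, q0=0, F={6}): 0:1→0,3→1,z→2 1:1→3,3→1,z→2 2:1→4,3→5,z→2 3:1→3,3→3,z→6 4:1→4,3→7,z→6 5:1→8,3→5,z→5 6:1→6,3→6,z→6 7:1→8,3→7,z→6 8:1→9,3→8,z→6 9:1→9,3→6,z→6 (ε-aug+det+¬).
'31z': |S_i|=[23, 22, 18, 6] end={s13,s18,s27,s3,s7,s8} rej; 3/3 single-dels accept.
'z1z': |S_i|=[23, 17, 13, 5] end={s13,s18,s27,s7,s8} — reject; 3/3 single-dels accept.
'z3113': N↓-sim [23, 17, 13, 10, 8, 4] end={s18,s22,s27,s8} rej; 5/5 del acc.
3 words, ⪯-incomp.


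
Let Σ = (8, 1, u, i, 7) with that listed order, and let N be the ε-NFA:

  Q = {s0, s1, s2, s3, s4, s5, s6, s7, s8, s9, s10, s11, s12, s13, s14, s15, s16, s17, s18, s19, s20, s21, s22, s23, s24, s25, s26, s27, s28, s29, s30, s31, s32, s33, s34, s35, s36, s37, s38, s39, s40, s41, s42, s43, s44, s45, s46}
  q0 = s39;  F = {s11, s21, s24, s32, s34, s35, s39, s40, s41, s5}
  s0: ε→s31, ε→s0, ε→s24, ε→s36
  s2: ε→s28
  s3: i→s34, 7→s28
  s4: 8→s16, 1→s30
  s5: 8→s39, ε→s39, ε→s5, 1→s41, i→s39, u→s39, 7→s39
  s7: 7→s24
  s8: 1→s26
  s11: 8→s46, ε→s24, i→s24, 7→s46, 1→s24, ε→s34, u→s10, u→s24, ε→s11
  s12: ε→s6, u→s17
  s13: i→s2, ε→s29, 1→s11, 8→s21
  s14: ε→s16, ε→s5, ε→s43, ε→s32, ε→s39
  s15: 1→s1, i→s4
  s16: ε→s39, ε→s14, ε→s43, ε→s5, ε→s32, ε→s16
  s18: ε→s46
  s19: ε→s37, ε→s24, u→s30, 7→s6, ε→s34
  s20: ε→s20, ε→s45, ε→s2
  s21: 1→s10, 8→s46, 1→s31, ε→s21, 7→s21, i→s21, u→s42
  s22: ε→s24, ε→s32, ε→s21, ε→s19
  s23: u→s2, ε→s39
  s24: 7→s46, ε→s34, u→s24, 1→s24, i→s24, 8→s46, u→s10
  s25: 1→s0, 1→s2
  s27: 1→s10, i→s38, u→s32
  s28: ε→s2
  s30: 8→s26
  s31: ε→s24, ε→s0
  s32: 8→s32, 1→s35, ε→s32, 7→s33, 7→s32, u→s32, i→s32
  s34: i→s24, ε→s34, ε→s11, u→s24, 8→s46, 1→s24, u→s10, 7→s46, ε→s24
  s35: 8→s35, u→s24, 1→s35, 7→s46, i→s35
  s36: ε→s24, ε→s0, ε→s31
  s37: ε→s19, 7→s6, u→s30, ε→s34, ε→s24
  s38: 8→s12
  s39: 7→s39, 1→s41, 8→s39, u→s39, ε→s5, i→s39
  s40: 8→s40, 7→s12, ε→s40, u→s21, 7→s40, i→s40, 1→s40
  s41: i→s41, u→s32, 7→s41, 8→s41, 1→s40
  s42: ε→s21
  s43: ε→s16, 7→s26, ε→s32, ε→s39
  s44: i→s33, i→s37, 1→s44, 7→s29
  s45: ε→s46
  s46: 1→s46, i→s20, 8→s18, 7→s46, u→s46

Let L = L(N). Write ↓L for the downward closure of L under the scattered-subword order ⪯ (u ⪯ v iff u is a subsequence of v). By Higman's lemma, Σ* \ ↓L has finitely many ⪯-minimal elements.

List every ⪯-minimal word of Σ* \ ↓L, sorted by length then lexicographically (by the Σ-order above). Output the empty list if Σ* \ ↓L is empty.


Antichain: [11u8, 1u17].

|Q|=47, |F|=10, |δ|=147 (57 ε).
min D↑ (8 st, q0=0, F={6}): 0:8→0,1→1,u→0,i→0,7→0 1:8→1,1→2,u→3,i→1,7→1 2:8→2,1→2,u→4,i→2,7→2 3:8→3,1→5,u→3,i→3,7→3 4:8→6,1→7,u→4,i→4,7→4 5:8→5,1→5,u→7,i→5,7→6 6:8→6,1→6,u→6,i→6,7→6 7:8→6,1→7,u→7,i→7,7→6.
'11u8': |S_i|=[25, 23, 20, 16, 6] end={s18,s2,s20,s28,s45,s46} rej; 4/4 deletions ∈↓L.
'1u17': N↓-sim [25, 23, 19, 14, 6] end={s18,s2,s20,s28,s45,s46} rej; 4/4 del acc.
2 words, ⪯-incomp.


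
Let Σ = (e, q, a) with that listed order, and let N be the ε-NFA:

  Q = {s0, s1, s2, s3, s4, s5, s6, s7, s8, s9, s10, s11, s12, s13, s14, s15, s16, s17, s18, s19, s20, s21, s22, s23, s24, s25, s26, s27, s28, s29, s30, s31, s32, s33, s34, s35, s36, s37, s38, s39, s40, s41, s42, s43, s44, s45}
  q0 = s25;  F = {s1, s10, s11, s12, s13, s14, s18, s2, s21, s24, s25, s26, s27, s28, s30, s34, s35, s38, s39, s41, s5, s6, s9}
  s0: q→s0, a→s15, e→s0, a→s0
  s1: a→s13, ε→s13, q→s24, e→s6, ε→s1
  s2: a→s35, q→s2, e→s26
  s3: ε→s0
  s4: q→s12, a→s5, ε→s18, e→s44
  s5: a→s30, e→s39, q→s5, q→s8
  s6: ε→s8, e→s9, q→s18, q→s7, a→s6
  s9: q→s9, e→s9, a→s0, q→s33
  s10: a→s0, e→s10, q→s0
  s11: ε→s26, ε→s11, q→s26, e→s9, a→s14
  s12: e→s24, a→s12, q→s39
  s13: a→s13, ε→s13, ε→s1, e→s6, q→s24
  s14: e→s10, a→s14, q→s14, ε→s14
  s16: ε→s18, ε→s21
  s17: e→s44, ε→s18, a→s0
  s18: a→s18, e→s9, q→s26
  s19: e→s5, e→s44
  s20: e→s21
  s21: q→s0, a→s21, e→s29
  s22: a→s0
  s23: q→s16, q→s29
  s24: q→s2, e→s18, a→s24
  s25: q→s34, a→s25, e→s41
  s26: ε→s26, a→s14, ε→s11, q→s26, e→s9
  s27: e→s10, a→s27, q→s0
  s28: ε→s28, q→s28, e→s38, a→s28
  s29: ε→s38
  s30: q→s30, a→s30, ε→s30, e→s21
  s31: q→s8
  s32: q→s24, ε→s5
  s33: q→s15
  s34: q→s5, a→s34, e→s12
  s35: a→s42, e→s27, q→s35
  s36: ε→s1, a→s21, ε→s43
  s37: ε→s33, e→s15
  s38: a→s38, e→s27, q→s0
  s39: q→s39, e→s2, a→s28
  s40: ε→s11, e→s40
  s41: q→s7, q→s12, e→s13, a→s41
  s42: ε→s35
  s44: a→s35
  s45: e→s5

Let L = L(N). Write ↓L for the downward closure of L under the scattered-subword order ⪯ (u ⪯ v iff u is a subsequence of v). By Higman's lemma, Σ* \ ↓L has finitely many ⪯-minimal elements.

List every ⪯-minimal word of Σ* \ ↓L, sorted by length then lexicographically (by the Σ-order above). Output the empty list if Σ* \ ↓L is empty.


Antichain: [eeeea, qqaeq].

|Q|=46, |F|=23, |δ|=120 (24 ε).
min D↑ (22 st, q0=0, F={15}): 0:e→1,q→2,a→0 1:e→3,q→4,a→1 2:e→4,q→5,a→2 3:e→6,q→7,a→3 4:e→7,q→8,a→4 5:e→8,q→5,a→9 6:e→10,q→11,a→6 7:e→11,q→12,a→7 8:e→12,q→8,a→13 9:e→14,q→9,a→9 10:e→10,q→10,a→15 11:e→10,q→16,a→11 12:e→16,q→12,a→17 13:e→18,q→13,a→13 14:e→18,q→15,a→14 15:e→15,q→15,a→15 16:e→10,q→16,a→19 17:e→20,q→17,a→17 18:e→20,q→15,a→18 19:e→21,q→19,a→19 20:e→21,q→15,a→20 21:e→21,q→15,a→15 [Hopcroft].
'eeeea': run [30, 26, 21, 13, 5, 2] end={s0,s15} ∉↓L; 5/5 single-dels accept.
'qqaeq': N↓-sim [30, 25, 20, 12, 7, 2] end={s0,s15} ∉↓L; 5/5 deletions ∈↓L.
2 words, ⪯-incomp.


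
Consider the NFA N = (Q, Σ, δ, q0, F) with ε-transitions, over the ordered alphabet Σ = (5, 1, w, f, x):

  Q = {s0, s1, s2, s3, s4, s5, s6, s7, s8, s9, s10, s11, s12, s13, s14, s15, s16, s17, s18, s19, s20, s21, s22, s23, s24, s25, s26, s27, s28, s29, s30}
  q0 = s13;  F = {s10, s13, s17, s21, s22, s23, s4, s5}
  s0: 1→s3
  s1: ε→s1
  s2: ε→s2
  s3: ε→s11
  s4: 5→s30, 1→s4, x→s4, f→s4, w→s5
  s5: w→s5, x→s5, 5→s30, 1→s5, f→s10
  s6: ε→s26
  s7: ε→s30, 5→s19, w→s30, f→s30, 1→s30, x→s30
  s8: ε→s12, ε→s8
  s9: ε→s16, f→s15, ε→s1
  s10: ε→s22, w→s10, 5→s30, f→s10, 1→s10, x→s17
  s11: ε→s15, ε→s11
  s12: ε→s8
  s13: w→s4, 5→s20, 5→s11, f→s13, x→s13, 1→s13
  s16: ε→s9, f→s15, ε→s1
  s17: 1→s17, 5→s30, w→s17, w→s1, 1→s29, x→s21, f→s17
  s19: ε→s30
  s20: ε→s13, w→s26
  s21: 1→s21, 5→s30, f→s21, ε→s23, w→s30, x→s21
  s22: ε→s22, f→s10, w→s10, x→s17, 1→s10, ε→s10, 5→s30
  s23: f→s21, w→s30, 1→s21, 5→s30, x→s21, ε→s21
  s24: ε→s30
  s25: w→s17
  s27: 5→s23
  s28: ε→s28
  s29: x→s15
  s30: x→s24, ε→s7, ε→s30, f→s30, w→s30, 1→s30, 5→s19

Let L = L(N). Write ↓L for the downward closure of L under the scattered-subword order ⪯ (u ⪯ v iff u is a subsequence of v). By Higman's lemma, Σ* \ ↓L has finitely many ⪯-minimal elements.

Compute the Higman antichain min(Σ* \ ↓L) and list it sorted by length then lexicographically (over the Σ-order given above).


|Q|=31, |F|=8, |δ|=85 (25 ε).
min D↑ (7 st, q0=0, F={2}): 0:5→0,1→0,w→1,f→0,x→0 1:5→2,1→1,w→3,f→1,x→1 2:5→2,1→2,w→2,f→2,x→2 3:5→2,1→3,w→3,f→4,x→3 4:5→2,1→4,w→4,f→4,x→5 5:5→2,1→5,w→5,f→5,x→6 6:5→2,1→6,w→2,f→6,x→6.
'w5': run [18, 15, 4] end={s19,s24,s30,s7} — reject; 2/2 deletions ∈↓L.
'wwfxxw': |S_i|=[18, 15, 13, 12, 10, 7, 4] end={s19,s24,s30,s7} rej; 6/6 del acc.
2 words, ⪯-incomp.

min(Σ*\↓L) = [w5, wwfxxw].


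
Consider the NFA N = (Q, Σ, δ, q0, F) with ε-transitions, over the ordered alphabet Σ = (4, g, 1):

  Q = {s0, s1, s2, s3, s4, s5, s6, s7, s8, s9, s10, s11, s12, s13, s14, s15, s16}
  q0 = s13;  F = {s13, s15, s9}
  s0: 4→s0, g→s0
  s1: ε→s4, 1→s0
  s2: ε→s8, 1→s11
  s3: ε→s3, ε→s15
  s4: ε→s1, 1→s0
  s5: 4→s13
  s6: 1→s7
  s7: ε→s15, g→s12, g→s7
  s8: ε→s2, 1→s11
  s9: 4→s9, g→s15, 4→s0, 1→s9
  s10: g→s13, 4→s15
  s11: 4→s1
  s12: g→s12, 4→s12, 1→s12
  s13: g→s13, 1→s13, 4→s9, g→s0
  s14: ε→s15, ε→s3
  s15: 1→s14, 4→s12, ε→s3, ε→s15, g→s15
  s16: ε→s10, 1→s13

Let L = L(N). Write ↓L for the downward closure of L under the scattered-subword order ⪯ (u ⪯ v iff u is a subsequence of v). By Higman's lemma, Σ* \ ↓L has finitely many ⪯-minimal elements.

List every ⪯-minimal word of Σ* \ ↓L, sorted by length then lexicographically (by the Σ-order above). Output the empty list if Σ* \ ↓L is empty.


|Q|=17, |F|=3, |δ|=40 (12 ε).
min D↑ (4 st, q0=0, F={3}): 0:4→1,g→0,1→0 1:4→1,g→2,1→1 2:4→3,g→2,1→2 3:4→3,g→3,1→3 [Hopcroft].
'4g4': N↓-sim [7, 6, 5, 2] end={s0,s12} ∉↓L; 3/3 deletions ∈↓L.
1 obstructions.

Antichain: [4g4].


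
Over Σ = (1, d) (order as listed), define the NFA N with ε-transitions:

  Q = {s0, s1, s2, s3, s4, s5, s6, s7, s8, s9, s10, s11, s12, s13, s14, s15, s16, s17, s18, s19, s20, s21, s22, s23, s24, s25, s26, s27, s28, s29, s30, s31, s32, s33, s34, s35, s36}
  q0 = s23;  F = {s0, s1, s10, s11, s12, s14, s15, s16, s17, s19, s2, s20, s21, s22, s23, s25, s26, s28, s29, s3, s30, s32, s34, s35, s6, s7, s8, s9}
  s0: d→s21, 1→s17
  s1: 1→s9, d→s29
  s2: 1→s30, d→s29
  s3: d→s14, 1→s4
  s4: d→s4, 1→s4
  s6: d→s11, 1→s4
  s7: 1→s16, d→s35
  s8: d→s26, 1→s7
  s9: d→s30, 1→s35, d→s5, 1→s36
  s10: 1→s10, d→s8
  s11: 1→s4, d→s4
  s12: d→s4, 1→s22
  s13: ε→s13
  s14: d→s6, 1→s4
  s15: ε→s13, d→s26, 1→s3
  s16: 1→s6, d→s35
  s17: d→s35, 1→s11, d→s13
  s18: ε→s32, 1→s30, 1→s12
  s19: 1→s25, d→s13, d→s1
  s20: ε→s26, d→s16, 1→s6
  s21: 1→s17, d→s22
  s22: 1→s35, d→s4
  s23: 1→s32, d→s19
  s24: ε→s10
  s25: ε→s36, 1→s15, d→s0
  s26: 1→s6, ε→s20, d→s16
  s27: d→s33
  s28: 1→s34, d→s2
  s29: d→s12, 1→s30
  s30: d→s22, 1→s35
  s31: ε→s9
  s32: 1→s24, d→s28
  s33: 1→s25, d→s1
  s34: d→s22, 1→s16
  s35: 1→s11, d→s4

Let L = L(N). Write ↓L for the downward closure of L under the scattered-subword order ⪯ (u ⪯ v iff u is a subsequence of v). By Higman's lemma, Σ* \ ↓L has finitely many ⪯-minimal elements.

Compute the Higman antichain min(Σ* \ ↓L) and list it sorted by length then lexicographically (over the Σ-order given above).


|Q|=37, |F|=28, |δ|=75 (8 ε).
min D↑ (28 st, q0=0, F={25}): 0:1→1,d→2 1:1→3,d→4 2:1→5,d→6 3:1→3,d→7 4:1→8,d→9 5:1→10,d→11 6:1→12,d→13 7:1→14,d→15 8:1→16,d→17 9:1→18,d→13 10:1→19,d→15 11:1→20,d→21 12:1→22,d→18 13:1→18,d→23 14:1→16,d→22 15:1→24,d→16 16:1→24,d→22 17:1→22,d→25 18:1→22,d→17 19:1→25,d→26 20:1→27,d→22 21:1→20,d→17 22:1→27,d→25 23:1→17,d→25 24:1→25,d→27 25:1→25,d→25 26:1→25,d→24 27:1→25,d→25 [Hopcroft].
'1d1dd': |S_i|=[33, 30, 22, 11, 5, 1] end={s4} — reject; 5/5 single-dels accept.
'd1111': run [33, 29, 22, 13, 5, 1] end={s4} ∉↓L; 5/5 deletions ∈↓L.
'dd11d': run [33, 29, 21, 11, 4, 1] end={s4} — reject; 5/5 deletions ∈↓L.
'ddddd': run [33, 29, 21, 13, 6, 1] end={s4} — reject; 5/5 del acc.
'11dd11': |S_i|=[33, 30, 20, 12, 7, 3, 1] end={s4} rej; 6/6 del acc.
5 words, ⪯-incomp.

A = [1d1dd, d1111, dd11d, ddddd, 11dd11].


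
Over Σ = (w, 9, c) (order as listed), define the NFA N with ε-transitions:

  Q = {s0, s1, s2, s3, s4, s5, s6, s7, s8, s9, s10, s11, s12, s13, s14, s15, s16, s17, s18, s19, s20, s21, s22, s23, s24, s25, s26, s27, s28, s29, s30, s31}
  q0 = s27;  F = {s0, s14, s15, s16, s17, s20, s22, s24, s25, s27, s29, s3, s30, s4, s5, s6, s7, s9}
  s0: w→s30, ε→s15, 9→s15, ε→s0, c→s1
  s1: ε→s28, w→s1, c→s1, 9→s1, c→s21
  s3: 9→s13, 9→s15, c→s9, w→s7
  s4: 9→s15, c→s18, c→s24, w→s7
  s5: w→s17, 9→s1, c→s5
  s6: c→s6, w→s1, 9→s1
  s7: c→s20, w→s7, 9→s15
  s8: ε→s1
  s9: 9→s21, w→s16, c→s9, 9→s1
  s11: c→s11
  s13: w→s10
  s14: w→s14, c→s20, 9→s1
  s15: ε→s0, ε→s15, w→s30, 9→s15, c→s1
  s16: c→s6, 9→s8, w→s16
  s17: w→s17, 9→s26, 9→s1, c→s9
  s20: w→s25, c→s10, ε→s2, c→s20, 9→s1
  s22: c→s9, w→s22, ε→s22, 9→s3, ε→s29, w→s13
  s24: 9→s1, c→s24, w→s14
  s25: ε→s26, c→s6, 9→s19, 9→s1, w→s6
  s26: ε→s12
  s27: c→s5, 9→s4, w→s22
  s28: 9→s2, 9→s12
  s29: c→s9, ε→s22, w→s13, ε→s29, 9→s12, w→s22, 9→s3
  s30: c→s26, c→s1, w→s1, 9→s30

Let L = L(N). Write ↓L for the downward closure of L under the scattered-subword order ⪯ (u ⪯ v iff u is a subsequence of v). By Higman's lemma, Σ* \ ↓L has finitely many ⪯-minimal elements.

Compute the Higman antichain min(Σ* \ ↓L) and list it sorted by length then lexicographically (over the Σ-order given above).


min(Σ*\↓L) = [c9, 99c, 99ww, wcwcw, 9wcwww].

|Q|=32, |F|=18, |δ|=85 (13 ε).
min D↑ (17 st, q0=0, F={10}): 0:w→1,9→2,c→3 1:w→1,9→4,c→5 2:w→6,9→7,c→8 3:w→9,9→10,c→3 4:w→6,9→7,c→5 5:w→11,9→10,c→5 6:w→6,9→7,c→12 7:w→13,9→7,c→10 8:w→14,9→10,c→8 9:w→9,9→10,c→5 10:w→10,9→10,c→10 11:w→11,9→10,c→15 12:w→16,9→10,c→12 13:w→10,9→13,c→10 14:w→14,9→10,c→12 15:w→10,9→10,c→15 16:w→15,9→10,c→15.
'c9': N↓-sim [29, 19, 8] end={s1,s12,s19,s2,s21,s26,s28,s8} — reject; 2/2 deletions ∈↓L.
'99c': |S_i|=[29, 24, 13, 6] end={s1,s12,s2,s21,s26,s28} rej; 3/3 single-dels accept.
'99ww': N↓-sim [29, 24, 13, 8, 5] end={s1,s12,s2,s21,s28} — reject; 4/4 deletions ∈↓L.
'wcwcw': N↓-sim [29, 24, 14, 11, 6, 5] end={s1,s12,s2,s21,s28} rej; 5/5 deletions ∈↓L.
'9wcwww': N↓-sim [29, 24, 18, 11, 9, 6, 5] end={s1,s12,s2,s21,s28} — reject; 6/6 deletions ∈↓L.
5 obstructions.


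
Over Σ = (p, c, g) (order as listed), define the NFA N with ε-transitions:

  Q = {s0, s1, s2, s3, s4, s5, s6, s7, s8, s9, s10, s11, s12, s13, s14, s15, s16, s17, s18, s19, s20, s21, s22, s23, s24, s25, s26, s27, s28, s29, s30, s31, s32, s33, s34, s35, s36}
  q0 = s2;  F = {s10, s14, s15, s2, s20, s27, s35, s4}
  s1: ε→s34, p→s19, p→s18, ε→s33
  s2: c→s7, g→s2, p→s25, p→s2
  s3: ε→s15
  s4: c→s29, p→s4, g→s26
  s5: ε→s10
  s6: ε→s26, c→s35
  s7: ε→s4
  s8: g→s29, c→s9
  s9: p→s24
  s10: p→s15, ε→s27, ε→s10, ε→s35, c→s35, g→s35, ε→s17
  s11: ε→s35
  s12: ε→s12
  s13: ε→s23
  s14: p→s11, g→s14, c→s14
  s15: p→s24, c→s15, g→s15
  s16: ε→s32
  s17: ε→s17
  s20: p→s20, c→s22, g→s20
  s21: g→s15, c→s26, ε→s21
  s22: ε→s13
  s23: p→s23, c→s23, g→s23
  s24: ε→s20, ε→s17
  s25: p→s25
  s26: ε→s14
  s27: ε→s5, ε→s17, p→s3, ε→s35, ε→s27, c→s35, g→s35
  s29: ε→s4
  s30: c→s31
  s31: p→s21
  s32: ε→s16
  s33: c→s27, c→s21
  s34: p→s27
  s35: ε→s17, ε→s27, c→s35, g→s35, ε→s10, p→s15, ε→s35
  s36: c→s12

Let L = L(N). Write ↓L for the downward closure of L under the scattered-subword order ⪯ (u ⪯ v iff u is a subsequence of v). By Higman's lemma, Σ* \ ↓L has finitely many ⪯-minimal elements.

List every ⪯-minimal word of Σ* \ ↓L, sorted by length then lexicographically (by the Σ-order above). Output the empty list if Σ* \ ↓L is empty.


|Q|=37, |F|=8, |δ|=73 (30 ε).
min D↑ (7 st, q0=0, F={6}): 0:p→0,c→1,g→0 1:p→1,c→1,g→2 2:p→3,c→2,g→2 3:p→4,c→3,g→3 4:p→5,c→4,g→4 5:p→5,c→6,g→5 6:p→6,c→6,g→6 (ε-aug+det+¬).
'cgpppc': |S_i|=[20, 18, 15, 13, 8, 6, 3] end={s13,s22,s23} rej; 6/6 single-dels accept.
1 minimals (antichain).

min(Σ*\↓L) = [cgpppc].


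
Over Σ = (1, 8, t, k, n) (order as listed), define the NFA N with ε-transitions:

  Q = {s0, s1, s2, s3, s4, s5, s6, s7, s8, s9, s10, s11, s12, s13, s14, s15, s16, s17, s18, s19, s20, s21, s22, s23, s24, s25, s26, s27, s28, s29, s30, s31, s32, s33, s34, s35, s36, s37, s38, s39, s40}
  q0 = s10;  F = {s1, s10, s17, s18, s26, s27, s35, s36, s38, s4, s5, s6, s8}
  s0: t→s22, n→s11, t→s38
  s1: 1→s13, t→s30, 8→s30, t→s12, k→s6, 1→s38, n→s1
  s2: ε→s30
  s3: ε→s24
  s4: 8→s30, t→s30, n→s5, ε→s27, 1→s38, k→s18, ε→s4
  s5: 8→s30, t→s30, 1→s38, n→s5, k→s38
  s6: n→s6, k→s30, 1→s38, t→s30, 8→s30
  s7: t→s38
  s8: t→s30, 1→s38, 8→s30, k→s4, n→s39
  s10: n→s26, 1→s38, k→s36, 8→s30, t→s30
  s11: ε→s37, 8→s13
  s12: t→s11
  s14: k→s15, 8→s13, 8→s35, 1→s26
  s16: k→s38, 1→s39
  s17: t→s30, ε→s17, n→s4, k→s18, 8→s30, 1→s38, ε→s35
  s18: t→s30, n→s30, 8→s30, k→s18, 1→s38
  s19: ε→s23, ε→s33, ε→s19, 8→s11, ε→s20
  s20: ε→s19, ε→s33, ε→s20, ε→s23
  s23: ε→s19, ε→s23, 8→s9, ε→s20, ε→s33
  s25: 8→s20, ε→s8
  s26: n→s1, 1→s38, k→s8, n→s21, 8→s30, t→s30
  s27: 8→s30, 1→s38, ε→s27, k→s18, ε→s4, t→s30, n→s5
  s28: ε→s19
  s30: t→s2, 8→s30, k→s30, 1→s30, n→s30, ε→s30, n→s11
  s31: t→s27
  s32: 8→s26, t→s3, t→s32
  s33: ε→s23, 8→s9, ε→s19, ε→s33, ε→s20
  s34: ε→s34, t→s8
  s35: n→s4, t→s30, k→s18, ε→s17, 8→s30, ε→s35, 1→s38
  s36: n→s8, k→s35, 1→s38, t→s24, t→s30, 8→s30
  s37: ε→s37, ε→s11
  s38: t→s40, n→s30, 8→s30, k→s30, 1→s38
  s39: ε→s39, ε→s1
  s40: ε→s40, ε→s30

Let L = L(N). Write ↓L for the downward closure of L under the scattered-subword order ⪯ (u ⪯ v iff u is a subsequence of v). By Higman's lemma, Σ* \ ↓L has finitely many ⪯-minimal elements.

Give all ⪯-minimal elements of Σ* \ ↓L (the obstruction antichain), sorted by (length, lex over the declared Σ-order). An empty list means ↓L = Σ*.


min(Σ*\↓L) = [8, t, 1k, 1n, kkkn, nnkk].

|Q|=41, |F|=13, |δ|=133 (37 ε).
min D↑ (12 st, q0=0, F={2}): 0:1→1,8→2,t→2,k→3,n→4 1:1→1,8→2,t→2,k→2,n→2 2:1→2,8→2,t→2,k→2,n→2 3:1→1,8→2,t→2,k→5,n→6 4:1→1,8→2,t→2,k→6,n→7 5:1→1,8→2,t→2,k→8,n→9 6:1→1,8→2,t→2,k→9,n→7 7:1→1,8→2,t→2,k→10,n→7 8:1→1,8→2,t→2,k→8,n→2 9:1→1,8→2,t→2,k→8,n→11 10:1→1,8→2,t→2,k→2,n→10 11:1→1,8→2,t→2,k→1,n→11.
'8': |S_i|=[23, 5] end={s11,s13,s2,s30,s37} rej; 1/1 deletions ∈↓L.
't': N↓-sim [23, 8] end={s11,s12,s13,s2,s24,s30,s37,s40} ∉↓L; 1/1 deletions ∈↓L.
'1k': |S_i|=[23, 7, 5] end={s11,s13,s2,s30,s37} ∉↓L; 2/2 single-dels accept.
'1n': run [23, 7, 5] end={s11,s13,s2,s30,s37} rej; 2/2 del acc.
'kkkn': |S_i|=[23, 20, 14, 8, 5] end={s11,s13,s2,s30,s37} ∉↓L; 4/4 single-dels accept.
'nnkk': run [23, 18, 13, 8, 5] end={s11,s13,s2,s30,s37} ∉↓L; 4/4 del acc.
6 obstructions.


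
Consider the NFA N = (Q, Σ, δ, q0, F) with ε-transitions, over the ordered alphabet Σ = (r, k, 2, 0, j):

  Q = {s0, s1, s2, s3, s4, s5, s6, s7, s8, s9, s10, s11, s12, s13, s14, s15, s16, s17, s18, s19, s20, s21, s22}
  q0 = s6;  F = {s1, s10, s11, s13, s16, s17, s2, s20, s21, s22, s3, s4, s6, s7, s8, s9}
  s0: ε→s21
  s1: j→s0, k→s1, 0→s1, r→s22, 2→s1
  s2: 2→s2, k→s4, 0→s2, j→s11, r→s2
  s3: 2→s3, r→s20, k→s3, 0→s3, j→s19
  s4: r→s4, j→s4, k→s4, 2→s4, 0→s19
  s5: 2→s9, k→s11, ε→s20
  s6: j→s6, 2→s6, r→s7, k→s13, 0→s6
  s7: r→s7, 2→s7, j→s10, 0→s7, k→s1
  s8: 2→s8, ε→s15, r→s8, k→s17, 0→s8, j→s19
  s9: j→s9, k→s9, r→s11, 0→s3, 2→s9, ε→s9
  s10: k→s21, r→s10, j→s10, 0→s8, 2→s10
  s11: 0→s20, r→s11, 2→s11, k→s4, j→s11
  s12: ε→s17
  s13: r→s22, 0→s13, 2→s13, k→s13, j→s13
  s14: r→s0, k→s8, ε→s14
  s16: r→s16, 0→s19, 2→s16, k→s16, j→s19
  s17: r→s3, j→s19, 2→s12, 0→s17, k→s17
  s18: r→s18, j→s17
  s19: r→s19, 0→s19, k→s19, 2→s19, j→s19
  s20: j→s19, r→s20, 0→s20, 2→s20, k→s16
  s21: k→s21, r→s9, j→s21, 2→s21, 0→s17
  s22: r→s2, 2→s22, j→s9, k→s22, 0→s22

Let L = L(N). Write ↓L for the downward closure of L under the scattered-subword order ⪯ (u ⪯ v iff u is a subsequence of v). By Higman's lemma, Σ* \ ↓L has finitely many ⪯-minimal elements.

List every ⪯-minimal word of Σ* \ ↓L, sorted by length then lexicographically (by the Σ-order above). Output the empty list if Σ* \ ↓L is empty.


min(Σ*\↓L) = [rj0j, krrk0].

|Q|=23, |F|=16, |δ|=97 (6 ε).
min D↑ (17 st, q0=0, F={11}): 0:r→1,k→2,2→0,0→0,j→0 1:r→1,k→3,2→1,0→1,j→4 2:r→5,k→2,2→2,0→2,j→2 3:r→5,k→3,2→3,0→3,j→6 4:r→4,k→6,2→4,0→7,j→4 5:r→8,k→5,2→5,0→5,j→9 6:r→9,k→6,2→6,0→10,j→6 7:r→7,k→10,2→7,0→7,j→11 8:r→8,k→12,2→8,0→8,j→13 9:r→13,k→9,2→9,0→14,j→9 10:r→14,k→10,2→10,0→10,j→11 11:r→11,k→11,2→11,0→11,j→11 12:r→12,k→12,2→12,0→11,j→12 13:r→13,k→12,2→13,0→15,j→13 14:r→15,k→14,2→14,0→14,j→11 15:r→15,k→16,2→15,0→15,j→11 16:r→16,k→16,2→16,0→11,j→11.
'rj0j': N↓-sim [20, 18, 14, 8, 1] end={s19} rej; 4/4 single-dels accept.
'krrk0': |S_i|=[20, 15, 9, 6, 3, 1] end={s19} — reject; 5/5 del acc.
2 obstructions.


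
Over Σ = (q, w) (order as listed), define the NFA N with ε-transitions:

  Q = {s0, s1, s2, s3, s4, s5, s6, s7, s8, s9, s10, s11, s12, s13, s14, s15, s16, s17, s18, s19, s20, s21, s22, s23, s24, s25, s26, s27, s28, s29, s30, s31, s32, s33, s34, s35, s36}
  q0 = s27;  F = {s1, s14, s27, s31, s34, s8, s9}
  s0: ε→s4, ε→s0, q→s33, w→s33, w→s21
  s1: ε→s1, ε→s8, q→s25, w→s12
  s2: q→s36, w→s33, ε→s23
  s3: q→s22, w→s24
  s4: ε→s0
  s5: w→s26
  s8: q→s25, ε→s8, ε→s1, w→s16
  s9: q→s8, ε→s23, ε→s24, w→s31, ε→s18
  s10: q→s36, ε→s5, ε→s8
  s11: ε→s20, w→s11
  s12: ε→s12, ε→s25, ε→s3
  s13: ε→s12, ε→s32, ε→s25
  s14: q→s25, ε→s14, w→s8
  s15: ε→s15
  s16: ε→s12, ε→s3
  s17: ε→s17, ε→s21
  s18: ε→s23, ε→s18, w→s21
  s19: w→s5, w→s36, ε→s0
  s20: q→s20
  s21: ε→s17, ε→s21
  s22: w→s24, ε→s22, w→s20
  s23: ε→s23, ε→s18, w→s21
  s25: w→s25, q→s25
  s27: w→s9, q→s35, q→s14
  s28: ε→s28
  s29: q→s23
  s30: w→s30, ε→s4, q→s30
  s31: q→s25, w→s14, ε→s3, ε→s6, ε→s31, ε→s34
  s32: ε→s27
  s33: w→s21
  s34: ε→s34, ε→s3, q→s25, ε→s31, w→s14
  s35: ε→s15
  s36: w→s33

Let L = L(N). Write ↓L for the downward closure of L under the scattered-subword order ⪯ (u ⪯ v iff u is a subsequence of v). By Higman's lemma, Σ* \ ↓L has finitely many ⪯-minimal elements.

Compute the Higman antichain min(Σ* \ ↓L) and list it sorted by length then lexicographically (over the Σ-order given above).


|Q|=37, |F|=7, |δ|=84 (45 ε).
min D↑ (6 st, q0=0, F={3}): 0:q→1,w→2 1:q→3,w→4 2:q→4,w→5 3:q→3,w→3 4:q→3,w→3 5:q→3,w→1 [Hopcroft].
'qq': N↓-sim [21, 12, 4] end={s20,s22,s24,s25} rej; 2/2 single-dels accept.
'qww': N↓-sim [21, 12, 9, 7] end={s12,s16,s20,s22,s24,s25,s3} rej; 3/3 single-dels accept.
'wqw': run [21, 18, 9, 7] end={s12,s16,s20,s22,s24,s25,s3} — reject; 3/3 single-dels accept.
'wwq': N↓-sim [21, 18, 15, 4] end={s20,s22,s24,s25} ∉↓L; 3/3 single-dels accept.
'wwwww': N↓-sim [21, 18, 15, 10, 9, 7] end={s12,s16,s20,s22,s24,s25,s3} — reject; 5/5 del acc.
5 obstructions.

min(Σ*\↓L) = [qq, qww, wqw, wwq, wwwww].
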